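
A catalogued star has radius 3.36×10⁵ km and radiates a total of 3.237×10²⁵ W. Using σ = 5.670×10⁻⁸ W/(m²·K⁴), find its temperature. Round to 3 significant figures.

T ≈ 4.48×10³ K

Surface area A = 4πR² = 4π(3.36×10⁸ m)² = 1.41869×10¹⁸ m².
P = σAT⁴ ⇒ T = (P/(σA))^(1/4) = (3.237×10²⁵/(5.670×10⁻⁸×1.41869×10¹⁸))^(1/4) = 4.48×10³ K.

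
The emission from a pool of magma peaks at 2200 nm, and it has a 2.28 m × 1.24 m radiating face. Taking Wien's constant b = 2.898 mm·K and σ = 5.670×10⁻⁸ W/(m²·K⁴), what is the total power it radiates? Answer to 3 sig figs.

Wien's law: T = b/λ_max = 2.898×10⁻³/2.200×10⁻⁶ = 1317.27 K.
Area A = 2.28 × 1.24 = 2.8272 m².
Then P = σAT⁴ = 5.670×10⁻⁸×2.8272×(1317.27)⁴ = 4.83×10⁵ W.

P ≈ 4.83×10⁵ W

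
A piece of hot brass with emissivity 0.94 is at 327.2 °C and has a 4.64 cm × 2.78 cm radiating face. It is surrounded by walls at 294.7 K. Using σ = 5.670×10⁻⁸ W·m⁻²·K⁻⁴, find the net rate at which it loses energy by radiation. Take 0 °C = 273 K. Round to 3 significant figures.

T = 327.2 °C + 273 = 600.2 K.
Area A = 0.0464 × 0.0278 = 1.28992×10⁻³ m².
Net radiated power P_net = εσA(T⁴ − T₀⁴) = 0.94×5.670×10⁻⁸×1.28992×10⁻³×(600.2⁴ − 294.7⁴).
T⁴ − T₀⁴ = 1.29773×10¹¹ − 7.54259×10⁹ = 1.22230×10¹¹ K⁴, so P_net = 8.40 W.

Net loss ≈ 8.40 W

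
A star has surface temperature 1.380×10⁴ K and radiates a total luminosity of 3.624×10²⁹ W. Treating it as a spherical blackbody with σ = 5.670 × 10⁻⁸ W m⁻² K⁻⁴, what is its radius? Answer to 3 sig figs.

L = 4πR²σT⁴ ⇒ R = √(L/(4πσT⁴)).
σT⁴ = 2.05636×10⁹ W/m², so R = √(3.624×10²⁹/(4π×2.05636×10⁹)) = 3.74×10⁹ m.

R ≈ 3.74×10⁹ m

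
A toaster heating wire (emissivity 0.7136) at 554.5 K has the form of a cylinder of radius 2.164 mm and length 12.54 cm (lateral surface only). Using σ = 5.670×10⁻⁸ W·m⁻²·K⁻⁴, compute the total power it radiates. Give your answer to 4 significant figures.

Lateral area A = 2πrL = 2π×2.164×10⁻³×0.1254 = 1.70504×10⁻³ m².
P = εσAT⁴ = 0.7136 × 5.670×10⁻⁸ × 1.70504×10⁻³ × (554.5)⁴ = 6.522 W.

P ≈ 6.522 W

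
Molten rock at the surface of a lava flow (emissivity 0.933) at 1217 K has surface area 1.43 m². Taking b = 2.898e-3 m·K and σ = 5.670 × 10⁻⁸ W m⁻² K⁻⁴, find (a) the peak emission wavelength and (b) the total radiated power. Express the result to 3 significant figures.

λ_max ≈ 2.38 μm; P ≈ 1.66×10⁵ W

(a) λ_max = b/T = 2.898×10⁻³/1217 = 2.381×10⁻⁶ m = 2.38 μm.
Area A = 1.43 m².
(b) P = εσAT⁴ = 0.933×5.670×10⁻⁸×1.43×(1217)⁴ = 1.66×10⁵ W.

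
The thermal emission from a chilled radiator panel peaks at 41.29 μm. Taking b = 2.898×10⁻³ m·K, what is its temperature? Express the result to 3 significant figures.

Wien's law gives T = b/λ_max = (2.898×10⁻³ m·K)/(4.129×10⁻⁵ m) = 70.2 K.

T ≈ 70.2 K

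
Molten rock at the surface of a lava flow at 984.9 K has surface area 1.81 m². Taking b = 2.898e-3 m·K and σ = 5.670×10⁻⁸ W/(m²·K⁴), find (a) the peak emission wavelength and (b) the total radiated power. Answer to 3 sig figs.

λ_max ≈ 2.94×10³ nm; P ≈ 9.66×10⁴ W

(a) λ_max = b/T = 2.898×10⁻³/984.9 = 2.942×10⁻⁶ m = 2.94×10³ nm.
Area A = 1.81 m².
(b) P = σAT⁴ = 5.670×10⁻⁸×1.81×(984.9)⁴ = 9.66×10⁴ W.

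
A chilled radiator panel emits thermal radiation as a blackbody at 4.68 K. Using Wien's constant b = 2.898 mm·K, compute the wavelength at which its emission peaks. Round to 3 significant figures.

λ_max ≈ 6.19×10⁻⁴ m

Wien's displacement law: λ_max = b/T = (2.898×10⁻³ m·K)/(4.68 K) = 6.192×10⁻⁴ m.
That is 6.19×10⁻⁴ m, in the infrared range.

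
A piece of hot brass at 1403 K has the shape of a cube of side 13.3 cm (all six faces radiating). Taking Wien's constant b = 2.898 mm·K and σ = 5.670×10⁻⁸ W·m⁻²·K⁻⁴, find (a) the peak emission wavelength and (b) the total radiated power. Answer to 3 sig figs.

(a) λ_max = b/T = 2.898×10⁻³/1403 = 2.066×10⁻⁶ m = 2.07 μm.
Area A = 6s² = 6×(0.133 m)² = 0.106134 m².
(b) P = σAT⁴ = 5.670×10⁻⁸×0.106134×(1403)⁴ = 2.33×10⁴ W.

λ_max ≈ 2.07 μm; P ≈ 2.33×10⁴ W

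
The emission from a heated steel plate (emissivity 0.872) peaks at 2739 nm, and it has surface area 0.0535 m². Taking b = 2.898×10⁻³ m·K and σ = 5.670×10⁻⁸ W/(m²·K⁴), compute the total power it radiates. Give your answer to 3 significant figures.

Wien's law: T = b/λ_max = 2.898×10⁻³/2.739×10⁻⁶ = 1058.05 K.
Area A = 0.0535 m².
Then P = εσAT⁴ = 0.872×5.670×10⁻⁸×0.0535×(1058.05)⁴ = 3.31×10³ W.

P ≈ 3.31×10³ W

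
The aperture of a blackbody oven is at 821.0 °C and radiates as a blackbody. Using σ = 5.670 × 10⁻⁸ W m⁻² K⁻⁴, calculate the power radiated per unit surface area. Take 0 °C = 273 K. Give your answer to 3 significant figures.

T = 821.0 °C + 273 = 1094.0 K.
Stefan–Boltzmann: I = σT⁴ = 5.670×10⁻⁸ × (1094.0)⁴ = 8.12×10⁴ W/m².

I ≈ 8.12×10⁴ W/m²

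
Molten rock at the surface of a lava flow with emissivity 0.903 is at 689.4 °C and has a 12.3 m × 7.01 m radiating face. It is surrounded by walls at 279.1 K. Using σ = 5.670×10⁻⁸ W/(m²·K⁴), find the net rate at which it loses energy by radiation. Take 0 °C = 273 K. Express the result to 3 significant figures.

Net loss ≈ 3.76×10⁶ W

T = 689.4 °C + 273 = 962.4 K.
Area A = 12.3 × 7.01 = 86.223 m².
Net radiated power P_net = εσA(T⁴ − T₀⁴) = 0.903×5.670×10⁻⁸×86.223×(962.4⁴ − 279.1⁴).
T⁴ − T₀⁴ = 8.57872×10¹¹ − 6.06791×10⁹ = 8.51804×10¹¹ K⁴, so P_net = 3.76×10⁶ W.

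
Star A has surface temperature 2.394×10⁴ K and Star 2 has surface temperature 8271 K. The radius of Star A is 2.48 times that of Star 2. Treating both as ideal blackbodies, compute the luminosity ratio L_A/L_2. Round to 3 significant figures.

L_A/L_2 ≈ 432

L ∝ R²T⁴, so L_A/L_2 = (R_A/R_2)²(T_A/T_2)⁴ = (2.48)² × (2.394×10⁴/8271)⁴ = 6.1504 × 70.1883 = 432.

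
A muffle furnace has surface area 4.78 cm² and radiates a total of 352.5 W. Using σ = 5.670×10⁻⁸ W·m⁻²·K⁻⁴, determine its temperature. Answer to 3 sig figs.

T ≈ 1.90×10³ K

Area A = 4.78 cm² = 4.78×10⁻⁴ m².
P = σAT⁴ ⇒ T = (P/(σA))^(1/4) = (352.5/(5.670×10⁻⁸×4.78×10⁻⁴))^(1/4) = 1.90×10³ K.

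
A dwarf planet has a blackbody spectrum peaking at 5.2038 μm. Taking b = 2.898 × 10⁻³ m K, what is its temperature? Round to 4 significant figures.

Wien's law gives T = b/λ_max = (2.898×10⁻³ m·K)/(5.2038×10⁻⁶ m) = 556.9 K.

T ≈ 556.9 K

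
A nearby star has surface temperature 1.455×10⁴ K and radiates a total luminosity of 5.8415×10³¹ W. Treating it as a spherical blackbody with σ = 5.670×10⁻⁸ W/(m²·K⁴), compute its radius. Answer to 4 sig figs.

L = 4πR²σT⁴ ⇒ R = √(L/(4πσT⁴)).
σT⁴ = 2.54118×10⁹ W/m², so R = √(5.8415×10³¹/(4π×2.54118×10⁹)) = 4.277×10¹⁰ m.

R ≈ 4.277×10¹⁰ m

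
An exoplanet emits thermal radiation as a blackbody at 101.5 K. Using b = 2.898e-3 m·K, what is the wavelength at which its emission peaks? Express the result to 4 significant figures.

λ_max ≈ 28.55 μm

Wien's displacement law: λ_max = b/T = (2.898×10⁻³ m·K)/(101.5 K) = 2.8552×10⁻⁵ m.
That is 28.55 μm, in the infrared range.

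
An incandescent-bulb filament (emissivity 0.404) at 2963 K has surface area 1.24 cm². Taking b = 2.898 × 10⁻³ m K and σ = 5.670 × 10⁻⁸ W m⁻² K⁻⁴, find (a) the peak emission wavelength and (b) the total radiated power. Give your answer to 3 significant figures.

λ_max ≈ 978 nm; P ≈ 219 W

(a) λ_max = b/T = 2.898×10⁻³/2963 = 9.781×10⁻⁷ m = 978 nm.
Area A = 1.24 cm² = 1.24×10⁻⁴ m².
(b) P = εσAT⁴ = 0.404×5.670×10⁻⁸×1.24×10⁻⁴×(2963)⁴ = 219 W.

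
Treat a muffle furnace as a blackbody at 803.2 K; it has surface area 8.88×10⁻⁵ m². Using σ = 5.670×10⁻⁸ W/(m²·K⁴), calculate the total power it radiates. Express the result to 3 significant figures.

Area A = 8.88×10⁻⁵ m².
P = σAT⁴ = 5.670×10⁻⁸ × 8.88×10⁻⁵ × (803.2)⁴ = 2.10 W.

P ≈ 2.10 W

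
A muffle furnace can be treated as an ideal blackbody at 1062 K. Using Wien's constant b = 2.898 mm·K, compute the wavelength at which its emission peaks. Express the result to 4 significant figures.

Wien's displacement law: λ_max = b/T = (2.898×10⁻³ m·K)/(1062 K) = 2.7288×10⁻⁶ m.
That is 2.729 μm, in the infrared range.

λ_max ≈ 2.729 μm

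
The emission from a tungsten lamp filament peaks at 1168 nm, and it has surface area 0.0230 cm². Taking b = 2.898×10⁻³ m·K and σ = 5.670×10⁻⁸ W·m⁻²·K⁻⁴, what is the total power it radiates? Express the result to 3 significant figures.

Wien's law: T = b/λ_max = 2.898×10⁻³/1.168×10⁻⁶ = 2481.16 K.
Area A = 0.0230 cm² = 2.30×10⁻⁶ m².
Then P = σAT⁴ = 5.670×10⁻⁸×2.30×10⁻⁶×(2481.16)⁴ = 4.94 W.

P ≈ 4.94 W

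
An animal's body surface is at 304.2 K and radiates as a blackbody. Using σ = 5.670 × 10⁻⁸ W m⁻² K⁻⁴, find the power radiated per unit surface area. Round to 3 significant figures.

Stefan–Boltzmann: I = σT⁴ = 5.670×10⁻⁸ × (304.2)⁴ = 486 W/m².

I ≈ 486 W/m²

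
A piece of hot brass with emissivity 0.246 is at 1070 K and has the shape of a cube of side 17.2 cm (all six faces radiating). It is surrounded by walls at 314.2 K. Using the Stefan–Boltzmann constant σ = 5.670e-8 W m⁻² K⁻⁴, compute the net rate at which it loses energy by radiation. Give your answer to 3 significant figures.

Net loss ≈ 3.22×10³ W

Area A = 6s² = 6×(0.172 m)² = 0.177504 m².
Net radiated power P_net = εσA(T⁴ − T₀⁴) = 0.246×5.670×10⁻⁸×0.177504×(1070⁴ − 314.2⁴).
T⁴ − T₀⁴ = 1.31080×10¹² − 9.74596×10⁹ = 1.30105×10¹² K⁴, so P_net = 3.22×10³ W.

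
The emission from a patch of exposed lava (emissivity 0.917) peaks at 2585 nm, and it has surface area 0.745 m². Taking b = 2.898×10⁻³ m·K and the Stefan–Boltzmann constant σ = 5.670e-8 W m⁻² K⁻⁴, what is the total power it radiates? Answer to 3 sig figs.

P ≈ 6.12×10⁴ W

Wien's law: T = b/λ_max = 2.898×10⁻³/2.585×10⁻⁶ = 1121.08 K.
Area A = 0.745 m².
Then P = εσAT⁴ = 0.917×5.670×10⁻⁸×0.745×(1121.08)⁴ = 6.12×10⁴ W.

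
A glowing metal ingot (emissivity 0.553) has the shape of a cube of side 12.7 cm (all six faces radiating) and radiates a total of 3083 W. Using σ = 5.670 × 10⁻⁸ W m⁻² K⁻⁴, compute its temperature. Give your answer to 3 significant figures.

T ≈ 1.00×10³ K

Area A = 6s² = 6×(0.127 m)² = 0.096774 m².
P = εσAT⁴ ⇒ T = (P/(εσA))^(1/4) = (3083/(0.553×5.670×10⁻⁸×0.096774))^(1/4) = 1.00×10³ K.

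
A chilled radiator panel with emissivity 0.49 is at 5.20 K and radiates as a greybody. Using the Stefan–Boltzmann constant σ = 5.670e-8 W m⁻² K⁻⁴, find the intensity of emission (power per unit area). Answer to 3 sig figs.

I ≈ 2.03×10⁻⁵ W/m²

Stefan–Boltzmann: I = εσT⁴ = 0.49 × 5.670×10⁻⁸ × (5.20)⁴ = 2.03×10⁻⁵ W/m².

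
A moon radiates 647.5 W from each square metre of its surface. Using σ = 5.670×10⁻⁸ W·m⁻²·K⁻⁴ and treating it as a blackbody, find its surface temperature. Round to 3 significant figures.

T ≈ 327 K

I = σT⁴, so T = (I/σ)^(1/4) = (647.5/(5.670×10⁻⁸))^(1/4) = 327 K.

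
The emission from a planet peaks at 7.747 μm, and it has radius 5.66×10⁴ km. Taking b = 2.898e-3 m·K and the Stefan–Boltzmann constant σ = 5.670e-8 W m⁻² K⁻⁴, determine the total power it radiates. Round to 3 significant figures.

P ≈ 4.47×10¹⁹ W

Wien's law: T = b/λ_max = 2.898×10⁻³/7.747×10⁻⁶ = 374.080 K.
Surface area A = 4πR² = 4π(5.66×10⁷ m)² = 4.02571×10¹⁶ m².
Then P = σAT⁴ = 5.670×10⁻⁸×4.02571×10¹⁶×(374.080)⁴ = 4.47×10¹⁹ W.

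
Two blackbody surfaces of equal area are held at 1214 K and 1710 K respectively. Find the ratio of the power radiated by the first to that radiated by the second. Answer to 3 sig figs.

P₁/P₂ ≈ 0.254

With equal areas, P₁/P₂ = (T₁/T₂)⁴ = (1214/1710)⁴ = 0.254.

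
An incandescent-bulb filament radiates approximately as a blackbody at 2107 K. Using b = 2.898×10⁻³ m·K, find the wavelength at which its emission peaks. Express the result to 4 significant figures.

Wien's displacement law: λ_max = b/T = (2.898×10⁻³ m·K)/(2107 K) = 1.3754×10⁻⁶ m.
That is 1375 nm, in the infrared range.

λ_max ≈ 1375 nm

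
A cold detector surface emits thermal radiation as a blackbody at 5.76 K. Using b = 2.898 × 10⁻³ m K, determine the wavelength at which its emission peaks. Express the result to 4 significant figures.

Wien's displacement law: λ_max = b/T = (2.898×10⁻³ m·K)/(5.76 K) = 5.0312×10⁻⁴ m.
That is 0.5031 mm, in the infrared range.

λ_max ≈ 0.5031 mm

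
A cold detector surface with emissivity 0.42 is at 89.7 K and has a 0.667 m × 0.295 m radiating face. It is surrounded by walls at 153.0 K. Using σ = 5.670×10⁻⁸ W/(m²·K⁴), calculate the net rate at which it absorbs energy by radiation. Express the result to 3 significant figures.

Net gain ≈ 2.26 W

Area A = 0.667 × 0.295 = 0.196765 m².
Net radiated power P_net = εσA(T⁴ − T₀⁴) = 0.42×5.670×10⁻⁸×0.196765×(89.7⁴ − 153.0⁴).
T⁴ − T₀⁴ = 6.47396×10⁷ − 5.47981×10⁸ = -4.83241×10⁸ K⁴, so P_net = -2.26 W — negative, meaning a net gain of 2.26 W.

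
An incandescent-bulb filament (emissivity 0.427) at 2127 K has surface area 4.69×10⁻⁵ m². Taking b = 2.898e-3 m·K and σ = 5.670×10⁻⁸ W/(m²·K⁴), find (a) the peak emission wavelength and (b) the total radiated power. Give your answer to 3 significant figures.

(a) λ_max = b/T = 2.898×10⁻³/2127 = 1.362×10⁻⁶ m = 1.36 μm.
Area A = 4.69×10⁻⁵ m².
(b) P = εσAT⁴ = 0.427×5.670×10⁻⁸×4.69×10⁻⁵×(2127)⁴ = 23.2 W.

λ_max ≈ 1.36 μm; P ≈ 23.2 W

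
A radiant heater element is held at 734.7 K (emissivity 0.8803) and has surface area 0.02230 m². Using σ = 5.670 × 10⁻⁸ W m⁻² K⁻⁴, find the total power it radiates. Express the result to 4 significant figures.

Area A = 0.02230 m².
P = εσAT⁴ = 0.8803 × 5.670×10⁻⁸ × 0.02230 × (734.7)⁴ = 324.3 W.

P ≈ 324.3 W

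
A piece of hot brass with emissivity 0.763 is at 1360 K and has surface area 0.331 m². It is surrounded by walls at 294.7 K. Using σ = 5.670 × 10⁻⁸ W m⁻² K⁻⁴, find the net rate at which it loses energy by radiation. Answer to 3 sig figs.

Area A = 0.331 m².
Net radiated power P_net = εσA(T⁴ − T₀⁴) = 0.763×5.670×10⁻⁸×0.331×(1360⁴ − 294.7⁴).
T⁴ − T₀⁴ = 3.42102×10¹² − 7.54259×10⁹ = 3.41348×10¹² K⁴, so P_net = 4.89×10⁴ W.

Net loss ≈ 4.89×10⁴ W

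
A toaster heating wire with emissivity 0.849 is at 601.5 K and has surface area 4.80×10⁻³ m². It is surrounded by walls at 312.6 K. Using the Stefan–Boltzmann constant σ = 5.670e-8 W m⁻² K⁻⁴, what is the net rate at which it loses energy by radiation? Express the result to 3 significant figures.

Area A = 4.80×10⁻³ m².
Net radiated power P_net = εσA(T⁴ − T₀⁴) = 0.849×5.670×10⁻⁸×4.80×10⁻³×(601.5⁴ − 312.6⁴).
T⁴ − T₀⁴ = 1.30901×10¹¹ − 9.54896×10⁹ = 1.21352×10¹¹ K⁴, so P_net = 28.0 W.

Net loss ≈ 28.0 W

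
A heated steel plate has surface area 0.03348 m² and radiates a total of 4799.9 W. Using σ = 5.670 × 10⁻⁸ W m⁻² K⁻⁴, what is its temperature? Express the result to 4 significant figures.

Area A = 0.03348 m².
P = σAT⁴ ⇒ T = (P/(σA))^(1/4) = (4799.9/(5.670×10⁻⁸×0.03348))^(1/4) = 1261 K.

T ≈ 1261 K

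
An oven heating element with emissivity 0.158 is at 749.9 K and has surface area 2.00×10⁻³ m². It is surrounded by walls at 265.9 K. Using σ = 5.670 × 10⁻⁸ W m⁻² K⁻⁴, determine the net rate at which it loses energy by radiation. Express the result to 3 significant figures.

Net loss ≈ 5.58 W

Area A = 2.00×10⁻³ m².
Net radiated power P_net = εσA(T⁴ − T₀⁴) = 0.158×5.670×10⁻⁸×2.00×10⁻³×(749.9⁴ − 265.9⁴).
T⁴ − T₀⁴ = 3.16238×10¹¹ − 4.99889×10⁹ = 3.11239×10¹¹ K⁴, so P_net = 5.58 W.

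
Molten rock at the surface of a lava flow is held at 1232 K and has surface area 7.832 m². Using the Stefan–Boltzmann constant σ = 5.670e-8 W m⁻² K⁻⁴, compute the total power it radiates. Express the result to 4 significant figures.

Area A = 7.832 m².
P = σAT⁴ = 5.670×10⁻⁸ × 7.832 × (1232)⁴ = 1.023×10⁶ W.

P ≈ 1.023×10⁶ W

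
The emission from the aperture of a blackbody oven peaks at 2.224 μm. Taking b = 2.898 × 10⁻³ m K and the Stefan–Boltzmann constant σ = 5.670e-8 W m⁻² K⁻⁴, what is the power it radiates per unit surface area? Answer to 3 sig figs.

I ≈ 1.63×10⁵ W/m²

Wien's law: T = b/λ_max = 2.898×10⁻³/2.224×10⁻⁶ = 1303.06 K.
Then I = σT⁴ = 5.670×10⁻⁸×(1303.06)⁴ = 1.63×10⁵ W/m².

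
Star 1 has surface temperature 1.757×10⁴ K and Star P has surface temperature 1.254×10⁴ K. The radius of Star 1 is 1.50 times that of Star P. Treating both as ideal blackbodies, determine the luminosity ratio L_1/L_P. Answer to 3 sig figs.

L_1/L_P ≈ 8.67

L ∝ R²T⁴, so L_1/L_P = (R_1/R_P)²(T_1/T_P)⁴ = (1.50)² × (1.757×10⁴/1.254×10⁴)⁴ = 2.25 × 3.85387 = 8.67.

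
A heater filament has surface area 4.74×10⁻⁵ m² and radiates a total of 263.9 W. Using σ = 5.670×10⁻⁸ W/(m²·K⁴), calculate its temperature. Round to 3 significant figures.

T ≈ 3.15×10³ K

Area A = 4.74×10⁻⁵ m².
P = σAT⁴ ⇒ T = (P/(σA))^(1/4) = (263.9/(5.670×10⁻⁸×4.74×10⁻⁵))^(1/4) = 3.15×10³ K.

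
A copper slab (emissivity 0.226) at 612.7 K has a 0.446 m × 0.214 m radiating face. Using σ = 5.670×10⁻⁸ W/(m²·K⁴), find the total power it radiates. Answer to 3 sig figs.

Area A = 0.446 × 0.214 = 0.095444 m².
P = εσAT⁴ = 0.226 × 5.670×10⁻⁸ × 0.095444 × (612.7)⁴ = 172 W.

P ≈ 172 W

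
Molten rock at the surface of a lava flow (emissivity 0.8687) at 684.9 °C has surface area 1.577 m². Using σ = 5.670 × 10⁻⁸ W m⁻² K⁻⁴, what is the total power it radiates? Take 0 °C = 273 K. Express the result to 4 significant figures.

P ≈ 6.540×10⁴ W

T = 684.9 °C + 273 = 957.9 K.
Area A = 1.577 m².
P = εσAT⁴ = 0.8687 × 5.670×10⁻⁸ × 1.577 × (957.9)⁴ = 6.540×10⁴ W.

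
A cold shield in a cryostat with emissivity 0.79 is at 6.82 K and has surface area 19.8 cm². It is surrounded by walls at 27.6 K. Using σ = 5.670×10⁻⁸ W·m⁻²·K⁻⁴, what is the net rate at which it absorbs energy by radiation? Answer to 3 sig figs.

Area A = 19.8 cm² = 1.98×10⁻³ m².
Net radiated power P_net = εσA(T⁴ − T₀⁴) = 0.79×5.670×10⁻⁸×1.98×10⁻³×(6.82⁴ − 27.6⁴).
T⁴ − T₀⁴ = 2163.40 − 5.80278×10⁵ = -5.78115×10⁵ K⁴, so P_net = -5.13×10⁻⁵ W — negative, meaning a net gain of 5.13×10⁻⁵ W.

Net gain ≈ 5.13×10⁻⁵ W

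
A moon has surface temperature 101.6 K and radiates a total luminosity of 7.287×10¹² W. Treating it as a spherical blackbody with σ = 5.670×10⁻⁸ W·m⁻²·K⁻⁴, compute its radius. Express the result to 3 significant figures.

L = 4πR²σT⁴ ⇒ R = √(L/(4πσT⁴)).
σT⁴ = 6.04168 W/m², so R = √(7.287×10¹²/(4π×6.04168)) = 3.10×10⁵ m.

R ≈ 3.10×10⁵ m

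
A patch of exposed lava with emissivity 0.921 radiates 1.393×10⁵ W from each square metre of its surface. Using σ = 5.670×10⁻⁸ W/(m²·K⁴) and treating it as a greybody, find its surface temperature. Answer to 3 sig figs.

I = εσT⁴, so T = (I/εσ)^(1/4) = (1.393×10⁵/(0.921×5.670×10⁻⁸))^(1/4) = 1.28×10³ K.

T ≈ 1.28×10³ K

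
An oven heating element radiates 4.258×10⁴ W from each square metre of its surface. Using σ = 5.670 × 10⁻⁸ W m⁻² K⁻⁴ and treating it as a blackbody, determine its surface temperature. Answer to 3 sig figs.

I = σT⁴, so T = (I/σ)^(1/4) = (4.258×10⁴/(5.670×10⁻⁸))^(1/4) = 931 K.

T ≈ 931 K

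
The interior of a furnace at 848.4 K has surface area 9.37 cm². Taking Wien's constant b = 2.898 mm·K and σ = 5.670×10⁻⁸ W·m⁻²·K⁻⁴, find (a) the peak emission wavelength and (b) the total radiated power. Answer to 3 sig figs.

λ_max ≈ 3.42 μm; P ≈ 27.5 W

(a) λ_max = b/T = 2.898×10⁻³/848.4 = 3.416×10⁻⁶ m = 3.42 μm.
Area A = 9.37 cm² = 9.37×10⁻⁴ m².
(b) P = σAT⁴ = 5.670×10⁻⁸×9.37×10⁻⁴×(848.4)⁴ = 27.5 W.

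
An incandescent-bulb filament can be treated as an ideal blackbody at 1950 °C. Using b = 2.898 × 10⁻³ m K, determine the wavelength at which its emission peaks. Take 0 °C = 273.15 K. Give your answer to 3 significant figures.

T = 1950 °C + 273.15 = 2223.15 K.
Wien's displacement law: λ_max = b/T = (2.898×10⁻³ m·K)/(2223.15 K) = 1.304×10⁻⁶ m.
That is 1.30 μm, in the infrared range.

λ_max ≈ 1.30 μm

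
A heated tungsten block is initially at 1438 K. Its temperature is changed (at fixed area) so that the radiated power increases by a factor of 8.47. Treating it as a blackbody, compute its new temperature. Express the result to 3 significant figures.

P ∝ T⁴, so T₂/T₁ = (P₂/P₁)^(1/4) = (8.47)^(1/4) = 1.70597.
T₂ = 1438 × 1.70597 = 2.45×10³ K.

T₂ ≈ 2.45×10³ K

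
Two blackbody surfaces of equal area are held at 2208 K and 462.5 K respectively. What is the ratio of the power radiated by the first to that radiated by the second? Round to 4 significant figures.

P₁/P₂ ≈ 519.5

With equal areas, P₁/P₂ = (T₁/T₂)⁴ = (2208/462.5)⁴ = 519.5.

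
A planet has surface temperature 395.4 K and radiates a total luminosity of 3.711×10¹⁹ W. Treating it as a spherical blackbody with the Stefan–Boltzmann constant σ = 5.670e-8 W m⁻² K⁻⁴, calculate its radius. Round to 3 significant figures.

R ≈ 4.62×10⁷ m

L = 4πR²σT⁴ ⇒ R = √(L/(4πσT⁴)).
σT⁴ = 1385.89 W/m², so R = √(3.711×10¹⁹/(4π×1385.89)) = 4.62×10⁷ m.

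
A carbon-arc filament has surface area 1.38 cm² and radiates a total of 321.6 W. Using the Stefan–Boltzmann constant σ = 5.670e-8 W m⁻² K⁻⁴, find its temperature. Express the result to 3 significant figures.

Area A = 1.38 cm² = 1.38×10⁻⁴ m².
P = σAT⁴ ⇒ T = (P/(σA))^(1/4) = (321.6/(5.670×10⁻⁸×1.38×10⁻⁴))^(1/4) = 2.53×10³ K.

T ≈ 2.53×10³ K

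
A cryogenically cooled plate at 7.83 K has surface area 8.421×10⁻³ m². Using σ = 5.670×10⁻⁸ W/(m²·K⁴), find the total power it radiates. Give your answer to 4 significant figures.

Area A = 8.421×10⁻³ m².
P = σAT⁴ = 5.670×10⁻⁸ × 8.421×10⁻³ × (7.83)⁴ = 1.795×10⁻⁶ W.

P ≈ 1.795×10⁻⁶ W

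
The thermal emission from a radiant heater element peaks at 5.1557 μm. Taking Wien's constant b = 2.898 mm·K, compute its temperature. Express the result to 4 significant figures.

Wien's law gives T = b/λ_max = (2.898×10⁻³ m·K)/(5.1557×10⁻⁶ m) = 562.1 K.

T ≈ 562.1 K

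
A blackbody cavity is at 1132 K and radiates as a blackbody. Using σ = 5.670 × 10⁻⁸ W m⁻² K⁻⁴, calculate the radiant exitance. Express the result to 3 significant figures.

Stefan–Boltzmann: I = σT⁴ = 5.670×10⁻⁸ × (1132)⁴ = 9.31×10⁴ W/m².

I ≈ 9.31×10⁴ W/m²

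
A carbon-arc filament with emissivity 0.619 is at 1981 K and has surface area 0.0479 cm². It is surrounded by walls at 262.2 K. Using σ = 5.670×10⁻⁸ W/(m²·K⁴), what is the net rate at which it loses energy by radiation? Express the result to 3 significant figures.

Net loss ≈ 2.59 W

Area A = 0.0479 cm² = 4.79×10⁻⁶ m².
Net radiated power P_net = εσA(T⁴ − T₀⁴) = 0.619×5.670×10⁻⁸×4.79×10⁻⁶×(1981⁴ − 262.2⁴).
T⁴ − T₀⁴ = 1.54006×10¹³ − 4.72640×10⁹ = 1.53959×10¹³ K⁴, so P_net = 2.59 W.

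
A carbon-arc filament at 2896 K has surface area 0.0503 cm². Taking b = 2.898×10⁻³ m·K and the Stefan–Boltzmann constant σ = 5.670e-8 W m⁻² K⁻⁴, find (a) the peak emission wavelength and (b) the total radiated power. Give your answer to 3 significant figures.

λ_max ≈ 1.00 μm; P ≈ 20.1 W

(a) λ_max = b/T = 2.898×10⁻³/2896 = 1.001×10⁻⁶ m = 1.00 μm.
Area A = 0.0503 cm² = 5.03×10⁻⁶ m².
(b) P = σAT⁴ = 5.670×10⁻⁸×5.03×10⁻⁶×(2896)⁴ = 20.1 W.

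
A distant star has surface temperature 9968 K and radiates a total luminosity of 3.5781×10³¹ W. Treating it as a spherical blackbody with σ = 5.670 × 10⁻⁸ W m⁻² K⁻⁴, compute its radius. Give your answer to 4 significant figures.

R ≈ 7.132×10¹⁰ m

L = 4πR²σT⁴ ⇒ R = √(L/(4πσT⁴)).
σT⁴ = 5.59777×10⁸ W/m², so R = √(3.5781×10³¹/(4π×5.59777×10⁸)) = 7.132×10¹⁰ m.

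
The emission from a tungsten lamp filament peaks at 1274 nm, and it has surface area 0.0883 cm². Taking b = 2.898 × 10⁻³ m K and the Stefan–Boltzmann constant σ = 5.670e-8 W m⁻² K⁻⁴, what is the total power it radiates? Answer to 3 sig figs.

P ≈ 13.4 W

Wien's law: T = b/λ_max = 2.898×10⁻³/1.274×10⁻⁶ = 2274.73 K.
Area A = 0.0883 cm² = 8.83×10⁻⁶ m².
Then P = σAT⁴ = 5.670×10⁻⁸×8.83×10⁻⁶×(2274.73)⁴ = 13.4 W.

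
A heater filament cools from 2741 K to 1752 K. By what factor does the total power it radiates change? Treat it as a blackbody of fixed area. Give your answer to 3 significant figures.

P ∝ T⁴, so P₂/P₁ = (T₂/T₁)⁴ = (1752/2741)⁴ = (0.639183)⁴ = 0.167.

P₂/P₁ ≈ 0.167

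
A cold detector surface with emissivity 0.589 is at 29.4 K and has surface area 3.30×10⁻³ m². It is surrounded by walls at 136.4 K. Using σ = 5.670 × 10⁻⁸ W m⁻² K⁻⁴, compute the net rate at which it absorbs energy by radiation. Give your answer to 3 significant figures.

Net gain ≈ 0.0381 W

Area A = 3.30×10⁻³ m².
Net radiated power P_net = εσA(T⁴ − T₀⁴) = 0.589×5.670×10⁻⁸×3.30×10⁻³×(29.4⁴ − 136.4⁴).
T⁴ − T₀⁴ = 7.47118×10⁵ − 3.46145×10⁸ = -3.45398×10⁸ K⁴, so P_net = -0.0381 W — negative, meaning a net gain of 0.0381 W.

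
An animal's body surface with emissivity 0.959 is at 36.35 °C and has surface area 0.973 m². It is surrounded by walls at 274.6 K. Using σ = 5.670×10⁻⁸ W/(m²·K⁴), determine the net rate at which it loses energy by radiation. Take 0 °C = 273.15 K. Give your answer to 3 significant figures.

T = 36.35 °C + 273.15 = 309.50 K.
Area A = 0.973 m².
Net radiated power P_net = εσA(T⁴ − T₀⁴) = 0.959×5.670×10⁻⁸×0.973×(309.50⁴ − 274.6⁴).
T⁴ − T₀⁴ = 9.17577×10⁹ − 5.68594×10⁹ = 3.48983×10⁹ K⁴, so P_net = 185 W.

Net loss ≈ 185 W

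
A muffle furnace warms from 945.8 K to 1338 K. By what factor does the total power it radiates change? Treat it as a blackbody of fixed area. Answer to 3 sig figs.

P ∝ T⁴, so P₂/P₁ = (T₂/T₁)⁴ = (1338/945.8)⁴ = (1.41468)⁴ = 4.01.

P₂/P₁ ≈ 4.01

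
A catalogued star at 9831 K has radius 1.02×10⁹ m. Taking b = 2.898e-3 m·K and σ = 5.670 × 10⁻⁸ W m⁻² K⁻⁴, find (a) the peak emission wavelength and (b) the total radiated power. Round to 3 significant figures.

(a) λ_max = b/T = 2.898×10⁻³/9831 = 2.948×10⁻⁷ m = 295 nm.
Surface area A = 4πR² = 4π(1.02×10⁹ m)² = 1.30741×10¹⁹ m².
(b) P = σAT⁴ = 5.670×10⁻⁸×1.30741×10¹⁹×(9831)⁴ = 6.92×10²⁷ W.

λ_max ≈ 295 nm; P ≈ 6.92×10²⁷ W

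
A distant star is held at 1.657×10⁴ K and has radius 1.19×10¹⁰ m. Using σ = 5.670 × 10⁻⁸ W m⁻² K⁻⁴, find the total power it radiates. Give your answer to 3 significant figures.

P ≈ 7.61×10³⁰ W

Surface area A = 4πR² = 4π(1.19×10¹⁰ m)² = 1.77952×10²¹ m².
P = σAT⁴ = 5.670×10⁻⁸ × 1.77952×10²¹ × (1.657×10⁴)⁴ = 7.61×10³⁰ W.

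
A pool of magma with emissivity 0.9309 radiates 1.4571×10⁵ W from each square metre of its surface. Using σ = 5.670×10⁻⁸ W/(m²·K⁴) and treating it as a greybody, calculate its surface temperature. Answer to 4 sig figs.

I = εσT⁴, so T = (I/εσ)^(1/4) = (1.4571×10⁵/(0.9309×5.670×10⁻⁸))^(1/4) = 1289 K.

T ≈ 1289 K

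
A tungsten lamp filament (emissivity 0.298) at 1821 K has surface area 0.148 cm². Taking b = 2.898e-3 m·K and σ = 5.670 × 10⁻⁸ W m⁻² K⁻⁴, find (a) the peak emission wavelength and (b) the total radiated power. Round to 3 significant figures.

λ_max ≈ 1.59×10³ nm; P ≈ 2.75 W

(a) λ_max = b/T = 2.898×10⁻³/1821 = 1.591×10⁻⁶ m = 1.59×10³ nm.
Area A = 0.148 cm² = 1.48×10⁻⁵ m².
(b) P = εσAT⁴ = 0.298×5.670×10⁻⁸×1.48×10⁻⁵×(1821)⁴ = 2.75 W.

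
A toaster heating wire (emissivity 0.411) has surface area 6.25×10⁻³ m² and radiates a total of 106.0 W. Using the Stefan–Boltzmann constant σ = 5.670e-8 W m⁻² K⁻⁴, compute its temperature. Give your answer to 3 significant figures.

Area A = 6.25×10⁻³ m².
P = εσAT⁴ ⇒ T = (P/(εσA))^(1/4) = (106.0/(0.411×5.670×10⁻⁸×6.25×10⁻³))^(1/4) = 924 K.

T ≈ 924 K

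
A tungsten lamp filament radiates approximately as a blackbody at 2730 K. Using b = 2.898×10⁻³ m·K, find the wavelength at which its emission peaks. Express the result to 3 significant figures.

λ_max ≈ 1.06×10³ nm

Wien's displacement law: λ_max = b/T = (2.898×10⁻³ m·K)/(2730 K) = 1.062×10⁻⁶ m.
That is 1.06×10³ nm, in the infrared range.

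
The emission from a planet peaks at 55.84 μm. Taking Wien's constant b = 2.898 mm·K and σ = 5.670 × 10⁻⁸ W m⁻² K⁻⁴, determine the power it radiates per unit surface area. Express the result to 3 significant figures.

Wien's law: T = b/λ_max = 2.898×10⁻³/5.584×10⁻⁵ = 51.8983 K.
Then I = σT⁴ = 5.670×10⁻⁸×(51.8983)⁴ = 0.411 W/m².

I ≈ 0.411 W/m²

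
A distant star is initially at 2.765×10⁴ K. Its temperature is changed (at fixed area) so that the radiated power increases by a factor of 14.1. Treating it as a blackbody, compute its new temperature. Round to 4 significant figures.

P ∝ T⁴, so T₂/T₁ = (P₂/P₁)^(1/4) = (14.1)^(1/4) = 1.93778.
T₂ = 2.765×10⁴ × 1.93778 = 5.358×10⁴ K.

T₂ ≈ 5.358×10⁴ K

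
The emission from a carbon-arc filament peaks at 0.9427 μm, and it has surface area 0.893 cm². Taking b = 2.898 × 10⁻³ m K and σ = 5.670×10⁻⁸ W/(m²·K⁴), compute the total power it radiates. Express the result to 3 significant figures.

P ≈ 452 W

Wien's law: T = b/λ_max = 2.898×10⁻³/9.427×10⁻⁷ = 3074.15 K.
Area A = 0.893 cm² = 8.93×10⁻⁵ m².
Then P = σAT⁴ = 5.670×10⁻⁸×8.93×10⁻⁵×(3074.15)⁴ = 452 W.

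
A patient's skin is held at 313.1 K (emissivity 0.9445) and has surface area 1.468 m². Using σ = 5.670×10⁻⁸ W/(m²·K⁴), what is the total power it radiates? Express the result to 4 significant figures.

P ≈ 755.5 W

Area A = 1.468 m².
P = εσAT⁴ = 0.9445 × 5.670×10⁻⁸ × 1.468 × (313.1)⁴ = 755.5 W.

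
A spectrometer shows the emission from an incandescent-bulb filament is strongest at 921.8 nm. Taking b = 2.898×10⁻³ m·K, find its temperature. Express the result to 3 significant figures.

T ≈ 3.14×10³ K

Wien's law gives T = b/λ_max = (2.898×10⁻³ m·K)/(9.218×10⁻⁷ m) = 3.14×10³ K.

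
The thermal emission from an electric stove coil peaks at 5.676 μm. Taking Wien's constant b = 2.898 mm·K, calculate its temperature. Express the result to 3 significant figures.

T ≈ 511 K

Wien's law gives T = b/λ_max = (2.898×10⁻³ m·K)/(5.676×10⁻⁶ m) = 511 K.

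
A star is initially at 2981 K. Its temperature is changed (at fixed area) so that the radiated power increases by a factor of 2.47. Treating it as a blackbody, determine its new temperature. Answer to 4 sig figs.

T₂ ≈ 3737 K

P ∝ T⁴, so T₂/T₁ = (P₂/P₁)^(1/4) = (2.47)^(1/4) = 1.25364.
T₂ = 2981 × 1.25364 = 3737 K.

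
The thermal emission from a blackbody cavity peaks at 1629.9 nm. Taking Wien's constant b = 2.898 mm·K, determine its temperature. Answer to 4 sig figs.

T ≈ 1778 K

Wien's law gives T = b/λ_max = (2.898×10⁻³ m·K)/(1.6299×10⁻⁶ m) = 1778 K.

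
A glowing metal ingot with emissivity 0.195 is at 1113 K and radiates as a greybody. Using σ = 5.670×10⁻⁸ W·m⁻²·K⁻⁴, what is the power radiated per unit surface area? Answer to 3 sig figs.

I ≈ 1.70×10⁴ W/m²

Stefan–Boltzmann: I = εσT⁴ = 0.195 × 5.670×10⁻⁸ × (1113)⁴ = 1.70×10⁴ W/m².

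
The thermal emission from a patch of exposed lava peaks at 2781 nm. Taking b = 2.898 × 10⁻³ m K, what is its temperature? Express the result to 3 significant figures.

Wien's law gives T = b/λ_max = (2.898×10⁻³ m·K)/(2.781×10⁻⁶ m) = 1.04×10³ K.

T ≈ 1.04×10³ K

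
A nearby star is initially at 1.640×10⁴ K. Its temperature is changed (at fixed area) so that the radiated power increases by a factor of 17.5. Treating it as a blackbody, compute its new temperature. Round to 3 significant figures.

T₂ ≈ 3.35×10⁴ K

P ∝ T⁴, so T₂/T₁ = (P₂/P₁)^(1/4) = (17.5)^(1/4) = 2.04531.
T₂ = 1.640×10⁴ × 2.04531 = 3.35×10⁴ K.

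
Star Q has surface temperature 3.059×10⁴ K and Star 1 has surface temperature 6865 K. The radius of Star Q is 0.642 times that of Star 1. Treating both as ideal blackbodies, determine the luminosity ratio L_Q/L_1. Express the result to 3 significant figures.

L_Q/L_1 ≈ 162

L ∝ R²T⁴, so L_Q/L_1 = (R_Q/R_1)²(T_Q/T_1)⁴ = (0.642)² × (3.059×10⁴/6865)⁴ = 0.412164 × 394.236 = 162.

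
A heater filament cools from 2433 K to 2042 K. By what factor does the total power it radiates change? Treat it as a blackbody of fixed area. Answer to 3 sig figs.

P ∝ T⁴, so P₂/P₁ = (T₂/T₁)⁴ = (2042/2433)⁴ = (0.839293)⁴ = 0.496.

P₂/P₁ ≈ 0.496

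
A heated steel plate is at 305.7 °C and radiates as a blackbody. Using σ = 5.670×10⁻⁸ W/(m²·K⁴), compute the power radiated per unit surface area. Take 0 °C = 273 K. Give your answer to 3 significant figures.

T = 305.7 °C + 273 = 578.7 K.
Stefan–Boltzmann: I = σT⁴ = 5.670×10⁻⁸ × (578.7)⁴ = 6.36×10³ W/m².

I ≈ 6.36×10³ W/m²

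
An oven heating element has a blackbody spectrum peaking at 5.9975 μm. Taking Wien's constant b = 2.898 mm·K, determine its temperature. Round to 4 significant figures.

Wien's law gives T = b/λ_max = (2.898×10⁻³ m·K)/(5.9975×10⁻⁶ m) = 483.2 K.

T ≈ 483.2 K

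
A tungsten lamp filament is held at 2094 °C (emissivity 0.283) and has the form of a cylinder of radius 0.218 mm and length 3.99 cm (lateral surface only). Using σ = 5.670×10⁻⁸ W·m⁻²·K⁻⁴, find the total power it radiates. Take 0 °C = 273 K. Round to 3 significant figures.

T = 2094 °C + 273 = 2367 K.
Lateral area A = 2πrL = 2π×2.18×10⁻⁴×0.0399 = 5.46524×10⁻⁵ m².
P = εσAT⁴ = 0.283 × 5.670×10⁻⁸ × 5.46524×10⁻⁵ × (2367)⁴ = 27.5 W.

P ≈ 27.5 W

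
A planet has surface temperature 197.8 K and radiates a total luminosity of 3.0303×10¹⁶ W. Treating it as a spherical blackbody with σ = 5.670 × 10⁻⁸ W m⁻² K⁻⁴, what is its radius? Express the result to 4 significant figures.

L = 4πR²σT⁴ ⇒ R = √(L/(4πσT⁴)).
σT⁴ = 86.7937 W/m², so R = √(3.0303×10¹⁶/(4π×86.7937)) = 5.271×10⁶ m.

R ≈ 5.271×10⁶ m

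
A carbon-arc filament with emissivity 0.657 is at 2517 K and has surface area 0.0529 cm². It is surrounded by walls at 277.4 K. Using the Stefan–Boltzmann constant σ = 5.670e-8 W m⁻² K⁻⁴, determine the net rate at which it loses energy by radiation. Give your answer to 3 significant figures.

Net loss ≈ 7.91 W

Area A = 0.0529 cm² = 5.29×10⁻⁶ m².
Net radiated power P_net = εσA(T⁴ − T₀⁴) = 0.657×5.670×10⁻⁸×5.29×10⁻⁶×(2517⁴ − 277.4⁴).
T⁴ − T₀⁴ = 4.01359×10¹³ − 5.92142×10⁹ = 4.01300×10¹³ K⁴, so P_net = 7.91 W.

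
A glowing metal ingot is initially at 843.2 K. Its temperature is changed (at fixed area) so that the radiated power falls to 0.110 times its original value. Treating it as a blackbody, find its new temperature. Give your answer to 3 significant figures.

P ∝ T⁴, so T₂/T₁ = (P₂/P₁)^(1/4) = (0.110)^(1/4) = 0.575901.
T₂ = 843.2 × 0.575901 = 486 K.

T₂ ≈ 486 K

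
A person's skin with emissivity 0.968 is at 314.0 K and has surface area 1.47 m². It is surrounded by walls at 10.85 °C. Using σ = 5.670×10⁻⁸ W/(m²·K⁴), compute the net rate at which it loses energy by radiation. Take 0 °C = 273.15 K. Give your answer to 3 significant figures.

Net loss ≈ 259 W

Surroundings: T = 10.85 °C + 273.15 = 284.00 K.
Area A = 1.47 m².
Net radiated power P_net = εσA(T⁴ − T₀⁴) = 0.968×5.670×10⁻⁸×1.47×(314.0⁴ − 284.00⁴).
T⁴ − T₀⁴ = 9.72117×10⁹ − 6.50539×10⁹ = 3.21578×10⁹ K⁴, so P_net = 259 W.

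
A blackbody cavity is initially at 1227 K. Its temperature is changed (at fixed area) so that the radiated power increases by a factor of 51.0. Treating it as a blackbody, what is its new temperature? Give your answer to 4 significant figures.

T₂ ≈ 3279 K

P ∝ T⁴, so T₂/T₁ = (P₂/P₁)^(1/4) = (51.0)^(1/4) = 2.67235.
T₂ = 1227 × 2.67235 = 3279 K.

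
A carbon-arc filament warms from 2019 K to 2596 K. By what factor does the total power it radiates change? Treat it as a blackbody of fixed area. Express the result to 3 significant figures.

P₂/P₁ ≈ 2.73

P ∝ T⁴, so P₂/P₁ = (T₂/T₁)⁴ = (2596/2019)⁴ = (1.28579)⁴ = 2.73.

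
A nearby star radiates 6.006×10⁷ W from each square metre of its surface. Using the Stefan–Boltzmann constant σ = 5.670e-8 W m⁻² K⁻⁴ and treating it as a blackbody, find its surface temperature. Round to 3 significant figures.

T ≈ 5.70×10³ K

I = σT⁴, so T = (I/σ)^(1/4) = (6.006×10⁷/(5.670×10⁻⁸))^(1/4) = 5.70×10³ K.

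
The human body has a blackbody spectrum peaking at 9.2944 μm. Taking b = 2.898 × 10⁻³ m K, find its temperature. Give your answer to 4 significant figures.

Wien's law gives T = b/λ_max = (2.898×10⁻³ m·K)/(9.2944×10⁻⁶ m) = 311.8 K.

T ≈ 311.8 K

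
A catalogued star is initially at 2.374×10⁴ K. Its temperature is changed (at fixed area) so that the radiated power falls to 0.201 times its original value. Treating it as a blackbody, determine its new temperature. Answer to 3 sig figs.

T₂ ≈ 1.59×10⁴ K

P ∝ T⁴, so T₂/T₁ = (P₂/P₁)^(1/4) = (0.201)^(1/4) = 0.669575.
T₂ = 2.374×10⁴ × 0.669575 = 1.59×10⁴ K.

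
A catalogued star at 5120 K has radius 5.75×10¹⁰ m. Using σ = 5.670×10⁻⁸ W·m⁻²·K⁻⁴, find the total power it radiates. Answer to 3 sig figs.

Surface area A = 4πR² = 4π(5.75×10¹⁰ m)² = 4.15476×10²² m².
P = σAT⁴ = 5.670×10⁻⁸ × 4.15476×10²² × (5120)⁴ = 1.62×10³⁰ W.

P ≈ 1.62×10³⁰ W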